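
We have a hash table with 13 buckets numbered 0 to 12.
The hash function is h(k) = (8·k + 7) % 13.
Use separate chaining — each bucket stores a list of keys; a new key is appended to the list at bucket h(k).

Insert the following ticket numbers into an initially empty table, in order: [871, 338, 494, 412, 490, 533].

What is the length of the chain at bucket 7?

871 → bucket 7
338 → bucket 7 (collision)
494 → bucket 7 (collision)
412 → bucket 1
490 → bucket 1 (collision)
533 → bucket 7 (collision)
Final buckets:
0: ∅
1: 412 -> 490
2: ∅
3: ∅
4: ∅
5: ∅
6: ∅
7: 871 -> 338 -> 494 -> 533
8: ∅
9: ∅
10: ∅
11: ∅
12: ∅

4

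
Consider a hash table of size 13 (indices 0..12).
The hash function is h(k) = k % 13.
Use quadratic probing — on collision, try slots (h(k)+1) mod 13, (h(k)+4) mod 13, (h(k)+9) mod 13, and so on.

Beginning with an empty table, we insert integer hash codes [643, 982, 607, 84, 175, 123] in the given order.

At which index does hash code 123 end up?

5

643 hashes to 6; slot 6 is free → place at 6.
982 hashes to 7; slot 7 is free → place at 7.
607 hashes to 9; slot 9 is free → place at 9.
84 hashes to 6; 6,7 taken → place at 10.
175 hashes to 6; 6,7,10 taken → place at 2.
123 hashes to 6; 6,7,10,2,9 taken → place at 5.
Table: [-, -, 175, -, -, 123, 643, 982, -, 607, 84, -, -]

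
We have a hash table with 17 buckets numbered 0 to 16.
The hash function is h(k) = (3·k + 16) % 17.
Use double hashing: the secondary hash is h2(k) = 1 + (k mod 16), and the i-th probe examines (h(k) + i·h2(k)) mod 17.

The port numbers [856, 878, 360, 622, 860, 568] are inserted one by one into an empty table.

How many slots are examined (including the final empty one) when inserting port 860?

3

Insert 856: h=0, slot 0 empty → index 0.
Insert 878: h=15, slot 15 empty → index 15.
Insert 360: h=8, slot 8 empty → index 8.
Insert 622: h=12, slot 12 empty → index 12.
Insert 860: h=12, h2=13, slots 12,8 occupied → index 4.
Insert 568: h=3, slot 3 empty → index 3.
Table: [856, ∅, ∅, 568, 860, ∅, ∅, ∅, 360, ∅, ∅, ∅, 622, ∅, ∅, 878, ∅]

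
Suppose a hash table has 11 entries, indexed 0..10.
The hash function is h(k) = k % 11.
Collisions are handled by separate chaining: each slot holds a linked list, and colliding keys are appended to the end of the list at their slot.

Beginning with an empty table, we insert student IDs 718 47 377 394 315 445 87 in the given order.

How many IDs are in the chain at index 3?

3

Insert 718: h=3, bucket 3 empty -> new chain.
Insert 47: h=3, bucket 3 nonempty -> append to chain.
Insert 377: h=3, bucket 3 nonempty -> append to chain.
Insert 394: h=9, bucket 9 empty -> new chain.
Insert 315: h=7, bucket 7 empty -> new chain.
Insert 445: h=5, bucket 5 empty -> new chain.
Insert 87: h=10, bucket 10 empty -> new chain.
Final buckets:
0: ∅
1: ∅
2: ∅
3: 718 -> 47 -> 377
4: ∅
5: 445
6: ∅
7: 315
8: ∅
9: 394
10: 87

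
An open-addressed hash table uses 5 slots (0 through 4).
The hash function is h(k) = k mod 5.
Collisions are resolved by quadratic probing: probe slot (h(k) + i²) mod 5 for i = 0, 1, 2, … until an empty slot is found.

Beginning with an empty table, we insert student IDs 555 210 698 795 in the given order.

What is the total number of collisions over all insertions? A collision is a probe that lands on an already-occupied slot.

Insert 555: h=0, slot 0 empty => index 0.
Insert 210: h=0, slot 0 occupied => index 1.
Insert 698: h=3, slot 3 empty => index 3.
Insert 795: h=0, slots 0,1 occupied => index 4.
Table: [555, 210, _, 698, 795]

3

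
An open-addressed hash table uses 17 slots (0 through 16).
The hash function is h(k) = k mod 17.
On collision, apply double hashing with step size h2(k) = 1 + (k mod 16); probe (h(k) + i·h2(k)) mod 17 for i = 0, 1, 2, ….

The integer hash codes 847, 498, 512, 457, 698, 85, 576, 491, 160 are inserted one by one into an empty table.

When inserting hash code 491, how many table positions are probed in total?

2

Insert 847: h=14, slot 14 empty -> index 14.
Insert 498: h=5, slot 5 empty -> index 5.
Insert 512: h=2, slot 2 empty -> index 2.
Insert 457: h=15, slot 15 empty -> index 15.
Insert 698: h=1, slot 1 empty -> index 1.
Insert 85: h=0, slot 0 empty -> index 0.
Insert 576: h=15, h2=1, slot 15 occupied -> index 16.
Insert 491: h=15, h2=12, slot 15 occupied -> index 10.
Insert 160: h=7, slot 7 empty -> index 7.
Table: [85, 698, 512, -, -, 498, -, 160, -, -, 491, -, -, -, 847, 457, 576]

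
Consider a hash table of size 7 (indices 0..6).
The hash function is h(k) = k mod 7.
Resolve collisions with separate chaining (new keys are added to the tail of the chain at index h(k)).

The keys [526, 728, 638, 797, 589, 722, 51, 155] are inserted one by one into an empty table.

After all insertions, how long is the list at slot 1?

5

Insert 526: h=1, bucket 1 empty -> new chain.
Insert 728: h=0, bucket 0 empty -> new chain.
Insert 638: h=1, bucket 1 nonempty -> append to chain.
Insert 797: h=6, bucket 6 empty -> new chain.
Insert 589: h=1, bucket 1 nonempty -> append to chain.
Insert 722: h=1, bucket 1 nonempty -> append to chain.
Insert 51: h=2, bucket 2 empty -> new chain.
Insert 155: h=1, bucket 1 nonempty -> append to chain.
Final buckets:
0: 728
1: 526 -> 638 -> 589 -> 722 -> 155
2: 51
3: -
4: -
5: -
6: 797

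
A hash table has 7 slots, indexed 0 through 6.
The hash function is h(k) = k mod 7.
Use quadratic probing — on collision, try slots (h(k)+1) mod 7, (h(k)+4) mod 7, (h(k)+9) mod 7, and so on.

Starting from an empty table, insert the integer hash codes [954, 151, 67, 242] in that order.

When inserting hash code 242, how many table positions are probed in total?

Insert 954: h=2, slot 2 empty => index 2.
Insert 151: h=4, slot 4 empty => index 4.
Insert 67: h=4, slot 4 occupied => index 5.
Insert 242: h=4, slots 4,5 occupied => index 1.
Table: [∅, 242, 954, ∅, 151, 67, ∅]

3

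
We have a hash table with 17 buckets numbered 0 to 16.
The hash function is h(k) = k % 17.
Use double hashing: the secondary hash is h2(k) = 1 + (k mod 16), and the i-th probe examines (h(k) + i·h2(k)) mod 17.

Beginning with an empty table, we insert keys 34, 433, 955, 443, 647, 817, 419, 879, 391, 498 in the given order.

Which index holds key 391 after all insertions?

16

34: h=0 => slot 0
433: h=8 => slot 8
955: h=3 => slot 3
443: h=1 => slot 1
647: h=1, h2=8, probe 1,9 => slot 9
817: h=1, h2=2, probe 1,3,5 => slot 5
419: h=11 => slot 11
879: h=12 => slot 12
391: h=0, h2=8, probe 0,8,16 => slot 16
498: h=5, h2=3, probe 5,8,11,14 => slot 14
Table: [34, 443, ., 955, ., 817, ., ., 433, 647, ., 419, 879, ., 498, ., 391]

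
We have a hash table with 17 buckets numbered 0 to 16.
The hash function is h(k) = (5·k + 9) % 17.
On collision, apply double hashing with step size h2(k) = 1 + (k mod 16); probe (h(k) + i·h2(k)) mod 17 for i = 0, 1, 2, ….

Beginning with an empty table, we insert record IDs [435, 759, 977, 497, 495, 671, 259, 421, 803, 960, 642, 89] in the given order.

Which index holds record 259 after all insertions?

435: h=8 → slot 8
759: h=13 → slot 13
977: h=15 → slot 15
497: h=12 → slot 12
495: h=2 → slot 2
671: h=15, h2=16, probe 15,14 → slot 14
259: h=12, h2=4, probe 12,16 → slot 16
421: h=6 → slot 6
803: h=12, h2=4, probe 12,16,3 → slot 3
960: h=15, h2=1, probe 15,16,0 → slot 0
642: h=6, h2=3, probe 6,9 → slot 9
89: h=12, h2=10, probe 12,5 → slot 5
Table: [960, _, 495, 803, _, 89, 421, _, 435, 642, _, _, 497, 759, 671, 977, 259]

16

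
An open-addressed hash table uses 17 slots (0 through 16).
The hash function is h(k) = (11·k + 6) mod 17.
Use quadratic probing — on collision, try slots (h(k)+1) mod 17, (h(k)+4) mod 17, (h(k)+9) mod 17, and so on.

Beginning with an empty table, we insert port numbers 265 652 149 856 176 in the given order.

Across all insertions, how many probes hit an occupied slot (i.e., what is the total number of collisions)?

3

Insert 265: h=14, slot 14 empty → index 14.
Insert 652: h=4, slot 4 empty → index 4.
Insert 149: h=13, slot 13 empty → index 13.
Insert 856: h=4, slot 4 occupied → index 5.
Insert 176: h=4, slots 4,5 occupied → index 8.
Table: [—, —, —, —, 652, 856, —, —, 176, —, —, —, —, 149, 265, —, —]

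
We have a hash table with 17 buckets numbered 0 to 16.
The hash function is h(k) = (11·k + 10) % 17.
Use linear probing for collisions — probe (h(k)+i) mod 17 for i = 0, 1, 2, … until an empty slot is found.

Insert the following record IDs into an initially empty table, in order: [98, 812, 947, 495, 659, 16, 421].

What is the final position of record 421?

3

Insert 98: h=0, slot 0 empty => index 0.
Insert 812: h=0, slot 0 occupied => index 1.
Insert 947: h=6, slot 6 empty => index 6.
Insert 495: h=15, slot 15 empty => index 15.
Insert 659: h=0, slots 0,1 occupied => index 2.
Insert 16: h=16, slot 16 empty => index 16.
Insert 421: h=0, slots 0,1,2 occupied => index 3.
Table: [98, 812, 659, 421, _, _, 947, _, _, _, _, _, _, _, _, 495, 16]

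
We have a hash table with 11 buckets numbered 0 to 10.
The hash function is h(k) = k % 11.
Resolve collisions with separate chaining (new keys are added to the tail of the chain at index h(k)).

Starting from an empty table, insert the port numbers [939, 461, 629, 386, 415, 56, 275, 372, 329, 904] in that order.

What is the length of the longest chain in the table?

2

Insert 939: h=4, bucket 4 empty -> new chain.
Insert 461: h=10, bucket 10 empty -> new chain.
Insert 629: h=2, bucket 2 empty -> new chain.
Insert 386: h=1, bucket 1 empty -> new chain.
Insert 415: h=8, bucket 8 empty -> new chain.
Insert 56: h=1, bucket 1 nonempty -> append to chain.
Insert 275: h=0, bucket 0 empty -> new chain.
Insert 372: h=9, bucket 9 empty -> new chain.
Insert 329: h=10, bucket 10 nonempty -> append to chain.
Insert 904: h=2, bucket 2 nonempty -> append to chain.
Final buckets:
0: 275
1: 386 -> 56
2: 629 -> 904
3: _
4: 939
5: _
6: _
7: _
8: 415
9: 372
10: 461 -> 329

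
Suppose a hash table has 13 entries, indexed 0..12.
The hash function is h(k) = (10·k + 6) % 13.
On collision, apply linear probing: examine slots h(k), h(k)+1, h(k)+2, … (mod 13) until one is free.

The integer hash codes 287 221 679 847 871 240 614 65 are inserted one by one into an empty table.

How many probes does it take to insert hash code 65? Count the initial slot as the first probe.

Insert 287: h=3, slot 3 empty → index 3.
Insert 221: h=6, slot 6 empty → index 6.
Insert 679: h=10, slot 10 empty → index 10.
Insert 847: h=0, slot 0 empty → index 0.
Insert 871: h=6, slot 6 occupied → index 7.
Insert 240: h=1, slot 1 empty → index 1.
Insert 614: h=10, slot 10 occupied → index 11.
Insert 65: h=6, slots 6,7 occupied → index 8.
Table: [847, 240, —, 287, —, —, 221, 871, 65, —, 679, 614, —]

3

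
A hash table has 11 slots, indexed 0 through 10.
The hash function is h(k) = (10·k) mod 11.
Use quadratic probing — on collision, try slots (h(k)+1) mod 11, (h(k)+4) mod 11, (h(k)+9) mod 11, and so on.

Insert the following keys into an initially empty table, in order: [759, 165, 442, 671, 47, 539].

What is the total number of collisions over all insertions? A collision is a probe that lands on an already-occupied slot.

7

759: h=0 => slot 0
165: h=0, probe 0,1 => slot 1
442: h=9 => slot 9
671: h=0, probe 0,1,4 => slot 4
47: h=8 => slot 8
539: h=0, probe 0,1,4,9,5 => slot 5
Table: [759, 165, ∅, ∅, 671, 539, ∅, ∅, 47, 442, ∅]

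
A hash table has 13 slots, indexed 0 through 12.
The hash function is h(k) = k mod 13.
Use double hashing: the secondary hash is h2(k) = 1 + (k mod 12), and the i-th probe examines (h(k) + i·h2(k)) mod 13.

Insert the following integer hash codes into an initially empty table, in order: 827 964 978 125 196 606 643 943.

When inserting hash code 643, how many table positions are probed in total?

4

Insert 827: h=8, slot 8 empty => index 8.
Insert 964: h=2, slot 2 empty => index 2.
Insert 978: h=3, slot 3 empty => index 3.
Insert 125: h=8, h2=6, slot 8 occupied => index 1.
Insert 196: h=1, h2=5, slot 1 occupied => index 6.
Insert 606: h=8, h2=7, slots 8,2 occupied => index 9.
Insert 643: h=6, h2=8, slots 6,1,9 occupied => index 4.
Insert 943: h=7, slot 7 empty => index 7.
Table: [_, 125, 964, 978, 643, _, 196, 943, 827, 606, _, _, _]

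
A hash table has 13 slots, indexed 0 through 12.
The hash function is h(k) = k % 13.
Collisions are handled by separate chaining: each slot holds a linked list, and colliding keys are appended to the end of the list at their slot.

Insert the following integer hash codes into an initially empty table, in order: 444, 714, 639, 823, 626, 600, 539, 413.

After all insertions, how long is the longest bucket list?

4

444 → bucket 2
714 → bucket 12
639 → bucket 2 (collision)
823 → bucket 4
626 → bucket 2 (collision)
600 → bucket 2 (collision)
539 → bucket 6
413 → bucket 10
Final buckets:
0: .
1: .
2: 444 -> 639 -> 626 -> 600
3: .
4: 823
5: .
6: 539
7: .
8: .
9: .
10: 413
11: .
12: 714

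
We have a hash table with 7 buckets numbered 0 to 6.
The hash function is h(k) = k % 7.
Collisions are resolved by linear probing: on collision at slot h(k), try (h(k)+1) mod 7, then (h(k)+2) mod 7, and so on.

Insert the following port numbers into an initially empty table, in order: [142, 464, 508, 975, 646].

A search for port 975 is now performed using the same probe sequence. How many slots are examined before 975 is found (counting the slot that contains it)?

4

142: h=2 => slot 2
464: h=2, probe 2,3 => slot 3
508: h=4 => slot 4
975: h=2, probe 2,3,4,5 => slot 5
646: h=2, probe 2,3,4,5,6 => slot 6
Table: [—, —, 142, 464, 508, 975, 646]
Lookup 975: h=2, probe 2,3,4,5 → found at 5.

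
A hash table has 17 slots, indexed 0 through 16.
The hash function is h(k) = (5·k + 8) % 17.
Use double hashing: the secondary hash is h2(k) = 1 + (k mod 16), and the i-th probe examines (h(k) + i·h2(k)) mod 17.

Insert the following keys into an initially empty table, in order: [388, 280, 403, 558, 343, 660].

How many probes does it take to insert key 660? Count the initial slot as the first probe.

388 hashes to 10; slot 10 is free -> place at 10.
280 hashes to 14; slot 14 is free -> place at 14.
403 hashes to 0; slot 0 is free -> place at 0.
558 hashes to 10, h2=15; 10 taken -> place at 8.
343 hashes to 6; slot 6 is free -> place at 6.
660 hashes to 10, h2=5; 10 taken -> place at 15.
Table: [403, -, -, -, -, -, 343, -, 558, -, 388, -, -, -, 280, 660, -]

2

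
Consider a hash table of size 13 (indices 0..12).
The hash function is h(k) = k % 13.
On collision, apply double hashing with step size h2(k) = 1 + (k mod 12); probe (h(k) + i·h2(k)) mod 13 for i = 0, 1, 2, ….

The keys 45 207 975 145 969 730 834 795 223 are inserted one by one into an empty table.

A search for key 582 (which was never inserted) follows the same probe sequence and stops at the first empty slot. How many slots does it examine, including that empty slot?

45 hashes to 6; slot 6 is free -> place at 6.
207 hashes to 12; slot 12 is free -> place at 12.
975 hashes to 0; slot 0 is free -> place at 0.
145 hashes to 2; slot 2 is free -> place at 2.
969 hashes to 7; slot 7 is free -> place at 7.
730 hashes to 2, h2=11; 2,0 taken -> place at 11.
834 hashes to 2, h2=7; 2 taken -> place at 9.
795 hashes to 2, h2=4; 2,6 taken -> place at 10.
223 hashes to 2, h2=8; 2,10 taken -> place at 5.
Table: [975, -, 145, -, -, 223, 45, 969, -, 834, 795, 730, 207]
Lookup 582: h=10, h2=7, probe 10,4 → slot 4 empty, not found.

2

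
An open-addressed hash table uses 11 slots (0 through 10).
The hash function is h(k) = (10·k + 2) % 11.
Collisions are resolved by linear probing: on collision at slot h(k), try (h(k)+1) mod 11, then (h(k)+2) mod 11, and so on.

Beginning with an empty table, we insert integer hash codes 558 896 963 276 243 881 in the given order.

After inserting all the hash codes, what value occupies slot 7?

963

Insert 558: h=5, slot 5 empty => index 5.
Insert 896: h=8, slot 8 empty => index 8.
Insert 963: h=7, slot 7 empty => index 7.
Insert 276: h=1, slot 1 empty => index 1.
Insert 243: h=1, slot 1 occupied => index 2.
Insert 881: h=1, slots 1,2 occupied => index 3.
Table: [-, 276, 243, 881, -, 558, -, 963, 896, -, -]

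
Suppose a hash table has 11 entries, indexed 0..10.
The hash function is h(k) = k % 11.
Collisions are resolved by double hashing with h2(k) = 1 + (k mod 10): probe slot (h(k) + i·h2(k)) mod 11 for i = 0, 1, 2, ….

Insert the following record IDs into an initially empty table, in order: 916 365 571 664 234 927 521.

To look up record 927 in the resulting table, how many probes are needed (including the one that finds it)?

2

Insert 916: h=3, slot 3 empty → index 3.
Insert 365: h=2, slot 2 empty → index 2.
Insert 571: h=10, slot 10 empty → index 10.
Insert 664: h=4, slot 4 empty → index 4.
Insert 234: h=3, h2=5, slot 3 occupied → index 8.
Insert 927: h=3, h2=8, slot 3 occupied → index 0.
Insert 521: h=4, h2=2, slot 4 occupied → index 6.
Table: [927, _, 365, 916, 664, _, 521, _, 234, _, 571]
Lookup 927: h=3, h2=8, probe 3,0 → found at 0.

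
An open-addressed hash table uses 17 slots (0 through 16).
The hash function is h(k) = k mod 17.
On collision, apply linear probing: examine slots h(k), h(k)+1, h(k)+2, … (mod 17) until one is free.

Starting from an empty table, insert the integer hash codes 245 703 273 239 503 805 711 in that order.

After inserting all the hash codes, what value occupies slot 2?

245: h=7 => slot 7
703: h=6 => slot 6
273: h=1 => slot 1
239: h=1, probe 1,2 => slot 2
503: h=10 => slot 10
805: h=6, probe 6,7,8 => slot 8
711: h=14 => slot 14
Table: [—, 273, 239, —, —, —, 703, 245, 805, —, 503, —, —, —, 711, —, —]

239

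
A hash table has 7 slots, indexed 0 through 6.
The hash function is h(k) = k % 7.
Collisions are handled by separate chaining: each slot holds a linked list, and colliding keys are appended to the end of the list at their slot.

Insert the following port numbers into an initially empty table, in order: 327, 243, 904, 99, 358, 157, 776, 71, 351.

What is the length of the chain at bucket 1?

Insert 327: h=5, bucket 5 empty -> new chain.
Insert 243: h=5, bucket 5 nonempty -> append to chain.
Insert 904: h=1, bucket 1 empty -> new chain.
Insert 99: h=1, bucket 1 nonempty -> append to chain.
Insert 358: h=1, bucket 1 nonempty -> append to chain.
Insert 157: h=3, bucket 3 empty -> new chain.
Insert 776: h=6, bucket 6 empty -> new chain.
Insert 71: h=1, bucket 1 nonempty -> append to chain.
Insert 351: h=1, bucket 1 nonempty -> append to chain.
Final buckets:
0: —
1: 904 -> 99 -> 358 -> 71 -> 351
2: —
3: 157
4: —
5: 327 -> 243
6: 776

5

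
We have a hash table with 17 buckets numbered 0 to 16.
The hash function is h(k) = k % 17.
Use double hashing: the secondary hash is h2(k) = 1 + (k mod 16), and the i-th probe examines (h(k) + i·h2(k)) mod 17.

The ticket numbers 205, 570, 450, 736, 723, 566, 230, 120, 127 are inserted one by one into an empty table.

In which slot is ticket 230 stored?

16

205 hashes to 1; slot 1 is free -> place at 1.
570 hashes to 9; slot 9 is free -> place at 9.
450 hashes to 8; slot 8 is free -> place at 8.
736 hashes to 5; slot 5 is free -> place at 5.
723 hashes to 9, h2=4; 9 taken -> place at 13.
566 hashes to 5, h2=7; 5 taken -> place at 12.
230 hashes to 9, h2=7; 9 taken -> place at 16.
120 hashes to 1, h2=9; 1 taken -> place at 10.
127 hashes to 8, h2=16; 8 taken -> place at 7.
Table: [-, 205, -, -, -, 736, -, 127, 450, 570, 120, -, 566, 723, -, -, 230]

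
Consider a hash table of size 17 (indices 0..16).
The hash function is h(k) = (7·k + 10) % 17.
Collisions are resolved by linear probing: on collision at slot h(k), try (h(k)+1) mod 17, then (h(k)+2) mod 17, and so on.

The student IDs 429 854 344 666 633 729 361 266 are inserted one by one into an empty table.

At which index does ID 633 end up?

429: h=4 -> slot 4
854: h=4, probe 4,5 -> slot 5
344: h=4, probe 4,5,6 -> slot 6
666: h=14 -> slot 14
633: h=4, probe 4,5,6,7 -> slot 7
729: h=13 -> slot 13
361: h=4, probe 4,5,6,7,8 -> slot 8
266: h=2 -> slot 2
Table: [—, —, 266, —, 429, 854, 344, 633, 361, —, —, —, —, 729, 666, —, —]

7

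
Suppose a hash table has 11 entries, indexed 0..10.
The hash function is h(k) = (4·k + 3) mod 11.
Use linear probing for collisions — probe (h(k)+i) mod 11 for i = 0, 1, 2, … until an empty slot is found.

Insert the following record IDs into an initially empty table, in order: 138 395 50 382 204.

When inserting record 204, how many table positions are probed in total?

3

138 hashes to 5; slot 5 is free → place at 5.
395 hashes to 10; slot 10 is free → place at 10.
50 hashes to 5; 5 taken → place at 6.
382 hashes to 2; slot 2 is free → place at 2.
204 hashes to 5; 5,6 taken → place at 7.
Table: [_, _, 382, _, _, 138, 50, 204, _, _, 395]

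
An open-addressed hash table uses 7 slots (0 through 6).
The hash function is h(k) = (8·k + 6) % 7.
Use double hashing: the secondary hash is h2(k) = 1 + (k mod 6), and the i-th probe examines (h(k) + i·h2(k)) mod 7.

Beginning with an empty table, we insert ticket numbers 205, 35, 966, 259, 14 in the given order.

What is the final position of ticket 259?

3

Insert 205: h=1, slot 1 empty → index 1.
Insert 35: h=6, slot 6 empty → index 6.
Insert 966: h=6, h2=1, slot 6 occupied → index 0.
Insert 259: h=6, h2=2, slots 6,1 occupied → index 3.
Insert 14: h=6, h2=3, slot 6 occupied → index 2.
Table: [966, 205, 14, 259, -, -, 35]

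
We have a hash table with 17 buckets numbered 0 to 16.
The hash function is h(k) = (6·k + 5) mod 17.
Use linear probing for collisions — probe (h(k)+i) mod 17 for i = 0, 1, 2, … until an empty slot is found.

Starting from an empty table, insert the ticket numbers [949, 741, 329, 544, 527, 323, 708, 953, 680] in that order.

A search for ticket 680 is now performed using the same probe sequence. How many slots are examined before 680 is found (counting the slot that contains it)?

5

949 hashes to 4; slot 4 is free => place at 4.
741 hashes to 14; slot 14 is free => place at 14.
329 hashes to 7; slot 7 is free => place at 7.
544 hashes to 5; slot 5 is free => place at 5.
527 hashes to 5; 5 taken => place at 6.
323 hashes to 5; 5,6,7 taken => place at 8.
708 hashes to 3; slot 3 is free => place at 3.
953 hashes to 11; slot 11 is free => place at 11.
680 hashes to 5; 5,6,7,8 taken => place at 9.
Table: [., ., ., 708, 949, 544, 527, 329, 323, 680, ., 953, ., ., 741, ., .]
Lookup 680: h=5, probe 5,6,7,8,9 → found at 9.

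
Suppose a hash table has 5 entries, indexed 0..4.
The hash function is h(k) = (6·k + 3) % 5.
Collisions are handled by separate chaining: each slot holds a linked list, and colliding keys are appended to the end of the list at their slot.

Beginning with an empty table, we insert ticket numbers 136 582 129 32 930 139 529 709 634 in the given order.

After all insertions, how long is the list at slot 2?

5

Insert 136: h=4, bucket 4 empty → new chain.
Insert 582: h=0, bucket 0 empty → new chain.
Insert 129: h=2, bucket 2 empty → new chain.
Insert 32: h=0, bucket 0 nonempty → append to chain.
Insert 930: h=3, bucket 3 empty → new chain.
Insert 139: h=2, bucket 2 nonempty → append to chain.
Insert 529: h=2, bucket 2 nonempty → append to chain.
Insert 709: h=2, bucket 2 nonempty → append to chain.
Insert 634: h=2, bucket 2 nonempty → append to chain.
Final buckets:
0: 582 -> 32
1: _
2: 129 -> 139 -> 529 -> 709 -> 634
3: 930
4: 136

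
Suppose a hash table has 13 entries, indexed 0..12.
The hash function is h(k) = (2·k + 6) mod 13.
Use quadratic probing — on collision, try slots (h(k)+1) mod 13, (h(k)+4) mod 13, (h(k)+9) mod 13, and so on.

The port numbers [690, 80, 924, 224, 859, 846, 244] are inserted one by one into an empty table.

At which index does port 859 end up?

690: h=8 → slot 8
80: h=10 → slot 10
924: h=8, probe 8,9 → slot 9
224: h=12 → slot 12
859: h=8, probe 8,9,12,4 → slot 4
846: h=8, probe 8,9,12,4,11 → slot 11
244: h=0 → slot 0
Table: [244, _, _, _, 859, _, _, _, 690, 924, 80, 846, 224]

4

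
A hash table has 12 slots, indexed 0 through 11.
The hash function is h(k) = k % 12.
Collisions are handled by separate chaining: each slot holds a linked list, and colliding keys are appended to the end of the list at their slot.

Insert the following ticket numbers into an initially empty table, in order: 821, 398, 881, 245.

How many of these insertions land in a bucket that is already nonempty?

Insert 821: h=5, bucket 5 empty → new chain.
Insert 398: h=2, bucket 2 empty → new chain.
Insert 881: h=5, bucket 5 nonempty → append to chain.
Insert 245: h=5, bucket 5 nonempty → append to chain.
Final buckets:
0: -
1: -
2: 398
3: -
4: -
5: 821 -> 881 -> 245
6: -
7: -
8: -
9: -
10: -
11: -

2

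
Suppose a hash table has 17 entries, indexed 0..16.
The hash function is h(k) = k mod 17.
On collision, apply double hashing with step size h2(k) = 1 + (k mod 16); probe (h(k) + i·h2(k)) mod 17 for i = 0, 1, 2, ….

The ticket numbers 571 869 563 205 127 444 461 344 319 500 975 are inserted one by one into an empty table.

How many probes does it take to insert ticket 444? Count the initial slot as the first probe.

Insert 571: h=10, slot 10 empty → index 10.
Insert 869: h=2, slot 2 empty → index 2.
Insert 563: h=2, h2=4, slot 2 occupied → index 6.
Insert 205: h=1, slot 1 empty → index 1.
Insert 127: h=8, slot 8 empty → index 8.
Insert 444: h=2, h2=13, slot 2 occupied → index 15.
Insert 461: h=2, h2=14, slot 2 occupied → index 16.
Insert 344: h=4, slot 4 empty → index 4.
Insert 319: h=13, slot 13 empty → index 13.
Insert 500: h=7, slot 7 empty → index 7.
Insert 975: h=6, h2=16, slot 6 occupied → index 5.
Table: [∅, 205, 869, ∅, 344, 975, 563, 500, 127, ∅, 571, ∅, ∅, 319, ∅, 444, 461]

2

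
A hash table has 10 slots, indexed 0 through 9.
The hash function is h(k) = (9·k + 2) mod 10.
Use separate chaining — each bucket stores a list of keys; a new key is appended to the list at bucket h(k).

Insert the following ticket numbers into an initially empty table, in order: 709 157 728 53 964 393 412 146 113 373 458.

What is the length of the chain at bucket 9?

4

Insert 709: h=3, bucket 3 empty → new chain.
Insert 157: h=5, bucket 5 empty → new chain.
Insert 728: h=4, bucket 4 empty → new chain.
Insert 53: h=9, bucket 9 empty → new chain.
Insert 964: h=8, bucket 8 empty → new chain.
Insert 393: h=9, bucket 9 nonempty → append to chain.
Insert 412: h=0, bucket 0 empty → new chain.
Insert 146: h=6, bucket 6 empty → new chain.
Insert 113: h=9, bucket 9 nonempty → append to chain.
Insert 373: h=9, bucket 9 nonempty → append to chain.
Insert 458: h=4, bucket 4 nonempty → append to chain.
Final buckets:
0: 412
1: —
2: —
3: 709
4: 728 -> 458
5: 157
6: 146
7: —
8: 964
9: 53 -> 393 -> 113 -> 373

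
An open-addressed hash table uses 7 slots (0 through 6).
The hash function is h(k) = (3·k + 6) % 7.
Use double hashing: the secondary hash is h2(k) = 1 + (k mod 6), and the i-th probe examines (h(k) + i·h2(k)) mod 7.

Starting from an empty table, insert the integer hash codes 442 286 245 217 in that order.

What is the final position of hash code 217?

442: h=2 → slot 2
286: h=3 → slot 3
245: h=6 → slot 6
217: h=6, h2=2, probe 6,1 → slot 1
Table: [_, 217, 442, 286, _, _, 245]

1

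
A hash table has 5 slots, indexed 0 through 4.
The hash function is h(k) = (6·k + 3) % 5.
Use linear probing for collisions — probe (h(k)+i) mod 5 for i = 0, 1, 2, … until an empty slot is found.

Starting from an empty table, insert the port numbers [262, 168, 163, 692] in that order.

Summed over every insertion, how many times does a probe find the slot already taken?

262: h=0 -> slot 0
168: h=1 -> slot 1
163: h=1, probe 1,2 -> slot 2
692: h=0, probe 0,1,2,3 -> slot 3
Table: [262, 168, 163, 692, —]

4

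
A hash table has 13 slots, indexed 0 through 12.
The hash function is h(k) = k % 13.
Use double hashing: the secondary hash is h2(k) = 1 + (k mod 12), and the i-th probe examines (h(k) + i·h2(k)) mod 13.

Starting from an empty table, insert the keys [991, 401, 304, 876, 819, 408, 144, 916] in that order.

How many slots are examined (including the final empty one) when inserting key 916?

4

991: h=3 => slot 3
401: h=11 => slot 11
304: h=5 => slot 5
876: h=5, h2=1, probe 5,6 => slot 6
819: h=0 => slot 0
408: h=5, h2=1, probe 5,6,7 => slot 7
144: h=1 => slot 1
916: h=6, h2=5, probe 6,11,3,8 => slot 8
Table: [819, 144, —, 991, —, 304, 876, 408, 916, —, —, 401, —]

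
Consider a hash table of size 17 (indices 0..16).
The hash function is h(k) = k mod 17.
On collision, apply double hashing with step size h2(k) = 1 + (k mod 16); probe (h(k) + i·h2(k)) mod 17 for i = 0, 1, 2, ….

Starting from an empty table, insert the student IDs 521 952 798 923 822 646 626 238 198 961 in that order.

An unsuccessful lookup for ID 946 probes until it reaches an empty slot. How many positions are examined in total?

Insert 521: h=11, slot 11 empty => index 11.
Insert 952: h=0, slot 0 empty => index 0.
Insert 798: h=16, slot 16 empty => index 16.
Insert 923: h=5, slot 5 empty => index 5.
Insert 822: h=6, slot 6 empty => index 6.
Insert 646: h=0, h2=7, slot 0 occupied => index 7.
Insert 626: h=14, slot 14 empty => index 14.
Insert 238: h=0, h2=15, slot 0 occupied => index 15.
Insert 198: h=11, h2=7, slot 11 occupied => index 1.
Insert 961: h=9, slot 9 empty => index 9.
Table: [952, 198, ∅, ∅, ∅, 923, 822, 646, ∅, 961, ∅, 521, ∅, ∅, 626, 238, 798]
Lookup 946: h=11, h2=3, probe 11,14,0,3 → slot 3 empty, not found.

4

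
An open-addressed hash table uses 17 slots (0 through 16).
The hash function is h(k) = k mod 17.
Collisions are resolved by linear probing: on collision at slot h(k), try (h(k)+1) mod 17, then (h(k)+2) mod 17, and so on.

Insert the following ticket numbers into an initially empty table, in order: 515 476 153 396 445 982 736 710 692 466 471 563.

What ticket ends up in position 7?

736

515: h=5 => slot 5
476: h=0 => slot 0
153: h=0, probe 0,1 => slot 1
396: h=5, probe 5,6 => slot 6
445: h=3 => slot 3
982: h=13 => slot 13
736: h=5, probe 5,6,7 => slot 7
710: h=13, probe 13,14 => slot 14
692: h=12 => slot 12
466: h=7, probe 7,8 => slot 8
471: h=12, probe 12,13,14,15 => slot 15
563: h=2 => slot 2
Table: [476, 153, 563, 445, —, 515, 396, 736, 466, —, —, —, 692, 982, 710, 471, —]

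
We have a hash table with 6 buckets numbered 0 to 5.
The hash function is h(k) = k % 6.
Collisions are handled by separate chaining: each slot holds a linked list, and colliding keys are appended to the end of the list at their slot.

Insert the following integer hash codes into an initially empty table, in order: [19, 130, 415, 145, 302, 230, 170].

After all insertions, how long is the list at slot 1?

Insert 19: h=1, bucket 1 empty -> new chain.
Insert 130: h=4, bucket 4 empty -> new chain.
Insert 415: h=1, bucket 1 nonempty -> append to chain.
Insert 145: h=1, bucket 1 nonempty -> append to chain.
Insert 302: h=2, bucket 2 empty -> new chain.
Insert 230: h=2, bucket 2 nonempty -> append to chain.
Insert 170: h=2, bucket 2 nonempty -> append to chain.
Final buckets:
0: —
1: 19 -> 415 -> 145
2: 302 -> 230 -> 170
3: —
4: 130
5: —

3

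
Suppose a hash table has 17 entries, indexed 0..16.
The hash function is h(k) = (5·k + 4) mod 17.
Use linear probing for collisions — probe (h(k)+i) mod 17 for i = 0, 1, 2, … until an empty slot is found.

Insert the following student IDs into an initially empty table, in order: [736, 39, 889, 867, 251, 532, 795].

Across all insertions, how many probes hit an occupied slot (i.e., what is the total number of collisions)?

7

Insert 736: h=12, slot 12 empty => index 12.
Insert 39: h=12, slot 12 occupied => index 13.
Insert 889: h=12, slots 12,13 occupied => index 14.
Insert 867: h=4, slot 4 empty => index 4.
Insert 251: h=1, slot 1 empty => index 1.
Insert 532: h=12, slots 12,13,14 occupied => index 15.
Insert 795: h=1, slot 1 occupied => index 2.
Table: [∅, 251, 795, ∅, 867, ∅, ∅, ∅, ∅, ∅, ∅, ∅, 736, 39, 889, 532, ∅]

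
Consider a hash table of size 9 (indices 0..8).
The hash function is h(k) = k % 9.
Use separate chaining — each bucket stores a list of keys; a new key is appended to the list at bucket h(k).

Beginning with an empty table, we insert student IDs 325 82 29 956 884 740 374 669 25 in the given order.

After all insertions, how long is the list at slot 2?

Insert 325: h=1, bucket 1 empty → new chain.
Insert 82: h=1, bucket 1 nonempty → append to chain.
Insert 29: h=2, bucket 2 empty → new chain.
Insert 956: h=2, bucket 2 nonempty → append to chain.
Insert 884: h=2, bucket 2 nonempty → append to chain.
Insert 740: h=2, bucket 2 nonempty → append to chain.
Insert 374: h=5, bucket 5 empty → new chain.
Insert 669: h=3, bucket 3 empty → new chain.
Insert 25: h=7, bucket 7 empty → new chain.
Final buckets:
0: —
1: 325 -> 82
2: 29 -> 956 -> 884 -> 740
3: 669
4: —
5: 374
6: —
7: 25
8: —

4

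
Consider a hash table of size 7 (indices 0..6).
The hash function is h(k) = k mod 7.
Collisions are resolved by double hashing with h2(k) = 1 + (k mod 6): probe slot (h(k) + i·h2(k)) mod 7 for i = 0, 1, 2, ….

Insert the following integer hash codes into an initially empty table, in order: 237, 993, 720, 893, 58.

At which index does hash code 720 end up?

237: h=6 => slot 6
993: h=6, h2=4, probe 6,3 => slot 3
720: h=6, h2=1, probe 6,0 => slot 0
893: h=4 => slot 4
58: h=2 => slot 2
Table: [720, ∅, 58, 993, 893, ∅, 237]

0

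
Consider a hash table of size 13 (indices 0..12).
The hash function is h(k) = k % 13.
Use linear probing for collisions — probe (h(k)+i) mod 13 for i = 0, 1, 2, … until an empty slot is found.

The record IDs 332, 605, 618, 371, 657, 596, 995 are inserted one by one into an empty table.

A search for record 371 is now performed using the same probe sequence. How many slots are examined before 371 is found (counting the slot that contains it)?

332 hashes to 7; slot 7 is free -> place at 7.
605 hashes to 7; 7 taken -> place at 8.
618 hashes to 7; 7,8 taken -> place at 9.
371 hashes to 7; 7,8,9 taken -> place at 10.
657 hashes to 7; 7,8,9,10 taken -> place at 11.
596 hashes to 11; 11 taken -> place at 12.
995 hashes to 7; 7,8,9,10,11,12 taken -> place at 0.
Table: [995, -, -, -, -, -, -, 332, 605, 618, 371, 657, 596]
Lookup 371: h=7, probe 7,8,9,10 → found at 10.

4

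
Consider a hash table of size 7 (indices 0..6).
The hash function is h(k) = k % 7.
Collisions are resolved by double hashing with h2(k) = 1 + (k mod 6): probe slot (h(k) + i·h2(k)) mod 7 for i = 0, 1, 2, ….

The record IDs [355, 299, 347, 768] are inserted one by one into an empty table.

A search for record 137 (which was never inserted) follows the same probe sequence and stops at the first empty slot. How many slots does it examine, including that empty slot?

355: h=5 → slot 5
299: h=5, h2=6, probe 5,4 → slot 4
347: h=4, h2=6, probe 4,3 → slot 3
768: h=5, h2=1, probe 5,6 → slot 6
Table: [_, _, _, 347, 299, 355, 768]
Lookup 137: h=4, h2=6, probe 4,3,2 → slot 2 empty, not found.

3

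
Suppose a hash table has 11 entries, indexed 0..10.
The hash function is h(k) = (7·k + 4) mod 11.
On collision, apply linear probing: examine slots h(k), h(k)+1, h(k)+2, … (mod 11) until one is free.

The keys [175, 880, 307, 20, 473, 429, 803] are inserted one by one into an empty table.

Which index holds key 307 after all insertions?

175: h=8 → slot 8
880: h=4 → slot 4
307: h=8, probe 8,9 → slot 9
20: h=1 → slot 1
473: h=4, probe 4,5 → slot 5
429: h=4, probe 4,5,6 → slot 6
803: h=4, probe 4,5,6,7 → slot 7
Table: [_, 20, _, _, 880, 473, 429, 803, 175, 307, _]

9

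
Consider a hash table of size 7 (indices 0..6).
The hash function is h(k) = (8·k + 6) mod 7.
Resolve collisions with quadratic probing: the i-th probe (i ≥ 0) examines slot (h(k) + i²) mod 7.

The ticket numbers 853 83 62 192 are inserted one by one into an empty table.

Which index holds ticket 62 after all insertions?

2

853: h=5 → slot 5
83: h=5, probe 5,6 → slot 6
62: h=5, probe 5,6,2 → slot 2
192: h=2, probe 2,3 → slot 3
Table: [_, _, 62, 192, _, 853, 83]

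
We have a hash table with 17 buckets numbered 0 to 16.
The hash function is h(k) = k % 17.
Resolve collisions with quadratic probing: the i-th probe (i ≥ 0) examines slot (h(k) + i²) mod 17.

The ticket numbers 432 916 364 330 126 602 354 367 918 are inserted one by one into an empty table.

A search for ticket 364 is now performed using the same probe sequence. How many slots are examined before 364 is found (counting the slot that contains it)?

2

Insert 432: h=7, slot 7 empty -> index 7.
Insert 916: h=15, slot 15 empty -> index 15.
Insert 364: h=7, slot 7 occupied -> index 8.
Insert 330: h=7, slots 7,8 occupied -> index 11.
Insert 126: h=7, slots 7,8,11 occupied -> index 16.
Insert 602: h=7, slots 7,8,11,16 occupied -> index 6.
Insert 354: h=14, slot 14 empty -> index 14.
Insert 367: h=10, slot 10 empty -> index 10.
Insert 918: h=0, slot 0 empty -> index 0.
Table: [918, ∅, ∅, ∅, ∅, ∅, 602, 432, 364, ∅, 367, 330, ∅, ∅, 354, 916, 126]
Lookup 364: h=7, probe 7,8 → found at 8.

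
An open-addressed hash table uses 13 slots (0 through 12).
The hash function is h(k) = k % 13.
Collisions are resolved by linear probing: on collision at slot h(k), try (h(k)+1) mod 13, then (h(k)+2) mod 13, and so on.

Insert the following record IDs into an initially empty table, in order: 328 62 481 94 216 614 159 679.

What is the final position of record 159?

Insert 328: h=3, slot 3 empty => index 3.
Insert 62: h=10, slot 10 empty => index 10.
Insert 481: h=0, slot 0 empty => index 0.
Insert 94: h=3, slot 3 occupied => index 4.
Insert 216: h=8, slot 8 empty => index 8.
Insert 614: h=3, slots 3,4 occupied => index 5.
Insert 159: h=3, slots 3,4,5 occupied => index 6.
Insert 679: h=3, slots 3,4,5,6 occupied => index 7.
Table: [481, -, -, 328, 94, 614, 159, 679, 216, -, 62, -, -]

6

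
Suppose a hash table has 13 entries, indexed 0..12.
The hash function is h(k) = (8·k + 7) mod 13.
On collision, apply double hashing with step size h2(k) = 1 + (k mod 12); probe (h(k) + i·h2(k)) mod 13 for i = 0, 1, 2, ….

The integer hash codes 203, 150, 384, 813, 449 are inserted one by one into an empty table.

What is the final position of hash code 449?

4

203: h=6 -> slot 6
150: h=11 -> slot 11
384: h=11, h2=1, probe 11,12 -> slot 12
813: h=11, h2=10, probe 11,8 -> slot 8
449: h=11, h2=6, probe 11,4 -> slot 4
Table: [—, —, —, —, 449, —, 203, —, 813, —, —, 150, 384]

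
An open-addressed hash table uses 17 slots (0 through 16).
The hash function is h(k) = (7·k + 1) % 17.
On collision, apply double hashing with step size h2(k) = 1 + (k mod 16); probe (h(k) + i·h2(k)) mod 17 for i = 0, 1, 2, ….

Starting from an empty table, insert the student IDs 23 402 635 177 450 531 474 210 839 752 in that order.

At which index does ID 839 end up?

0

23 hashes to 9; slot 9 is free → place at 9.
402 hashes to 10; slot 10 is free → place at 10.
635 hashes to 9, h2=12; 9 taken → place at 4.
177 hashes to 16; slot 16 is free → place at 16.
450 hashes to 6; slot 6 is free → place at 6.
531 hashes to 12; slot 12 is free → place at 12.
474 hashes to 4, h2=11; 4 taken → place at 15.
210 hashes to 9, h2=3; 9,12,15 taken → place at 1.
839 hashes to 9, h2=8; 9 taken → place at 0.
752 hashes to 12, h2=1; 12 taken → place at 13.
Table: [839, 210, ∅, ∅, 635, ∅, 450, ∅, ∅, 23, 402, ∅, 531, 752, ∅, 474, 177]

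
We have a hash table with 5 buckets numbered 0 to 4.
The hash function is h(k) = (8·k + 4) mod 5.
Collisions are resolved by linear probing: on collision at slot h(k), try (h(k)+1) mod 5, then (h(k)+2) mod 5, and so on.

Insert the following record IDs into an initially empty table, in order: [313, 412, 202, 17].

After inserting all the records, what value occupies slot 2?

17

313: h=3 => slot 3
412: h=0 => slot 0
202: h=0, probe 0,1 => slot 1
17: h=0, probe 0,1,2 => slot 2
Table: [412, 202, 17, 313, —]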